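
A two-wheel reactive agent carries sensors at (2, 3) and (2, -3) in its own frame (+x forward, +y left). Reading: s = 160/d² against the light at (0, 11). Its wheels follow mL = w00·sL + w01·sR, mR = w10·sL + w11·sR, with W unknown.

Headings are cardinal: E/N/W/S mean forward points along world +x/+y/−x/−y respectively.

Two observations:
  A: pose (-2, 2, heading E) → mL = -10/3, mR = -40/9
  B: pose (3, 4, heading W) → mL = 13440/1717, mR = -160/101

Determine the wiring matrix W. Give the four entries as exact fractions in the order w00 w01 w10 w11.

obs A: pose=(-2,2,E) → sL=40/9, sR=10/9, mL=-10/3, mR=-40/9
obs B: pose=(3,4,W) → sL=160/101, sR=160/17, mL=13440/1717, mR=-160/101
sensor matrix S = [[40/9, 10/9], [160/101, 160/17]]; det S = 68800/1717
solve [mL_A; mL_B] = S·[w00; w01] and [mR_A; mR_B] = S·[w10; w11]:
  w00 = -1, w01 = 1, w10 = -1, w11 = 0

-1 1 -1 0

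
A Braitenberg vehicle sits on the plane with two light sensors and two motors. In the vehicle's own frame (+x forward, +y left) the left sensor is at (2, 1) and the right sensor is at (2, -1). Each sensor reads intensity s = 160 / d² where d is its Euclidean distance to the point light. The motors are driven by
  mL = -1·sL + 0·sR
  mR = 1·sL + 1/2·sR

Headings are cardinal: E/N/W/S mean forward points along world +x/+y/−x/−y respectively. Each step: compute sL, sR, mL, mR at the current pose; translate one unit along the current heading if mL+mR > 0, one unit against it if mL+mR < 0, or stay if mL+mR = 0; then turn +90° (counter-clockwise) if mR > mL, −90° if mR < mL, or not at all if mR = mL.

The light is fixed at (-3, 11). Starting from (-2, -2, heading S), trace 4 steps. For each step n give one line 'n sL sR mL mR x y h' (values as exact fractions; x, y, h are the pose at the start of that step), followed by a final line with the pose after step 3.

0 160/229 32/45 -160/229 10864/10305 -2 -2 S
1 80/89 80/117 -80/89 12920/10413 -2 -3 E
2 32/29 160/153 -32/29 7216/4437 -1 -3 N
3 40/49 10/9 -40/49 605/441 -1 -2 W
final -2 -2 S

n=0: pose=(-2,-2,S); sL=160/229, sR=32/45; mL=-160/229, mR=10864/10305; mL+mR=16/45 → advance +1; mR−mL=18064/10305 → turn +1·90°
n=1: pose=(-2,-3,E); sL=80/89, sR=80/117; mL=-80/89, mR=12920/10413; mL+mR=40/117 → advance +1; mR−mL=22280/10413 → turn +1·90°
n=2: pose=(-1,-3,N); sL=32/29, sR=160/153; mL=-32/29, mR=7216/4437; mL+mR=80/153 → advance +1; mR−mL=12112/4437 → turn +1·90°
n=3: pose=(-1,-2,W); sL=40/49, sR=10/9; mL=-40/49, mR=605/441; mL+mR=5/9 → advance +1; mR−mL=965/441 → turn +1·90°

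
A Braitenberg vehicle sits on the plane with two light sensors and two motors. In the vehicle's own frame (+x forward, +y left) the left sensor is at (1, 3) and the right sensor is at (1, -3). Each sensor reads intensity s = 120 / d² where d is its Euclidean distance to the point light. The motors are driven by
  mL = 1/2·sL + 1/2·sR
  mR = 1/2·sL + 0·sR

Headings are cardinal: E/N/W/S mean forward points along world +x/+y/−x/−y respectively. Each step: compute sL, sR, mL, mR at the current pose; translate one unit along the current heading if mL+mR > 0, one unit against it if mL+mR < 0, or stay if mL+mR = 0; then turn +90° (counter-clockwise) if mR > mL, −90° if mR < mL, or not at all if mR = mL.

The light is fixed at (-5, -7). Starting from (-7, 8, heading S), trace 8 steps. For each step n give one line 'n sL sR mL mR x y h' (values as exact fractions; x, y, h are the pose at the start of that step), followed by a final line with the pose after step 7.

n=0: pose=(-7,8,S); sL=120/197, sR=120/221; mL=25080/43537, mR=60/197; mL+mR=38340/43537 → advance +1; mR−mL=-60/221 → turn -1·90°
n=1: pose=(-7,7,W); sL=12/13, sR=60/149; mL=1284/1937, mR=6/13; mL+mR=2178/1937 → advance +1; mR−mL=-30/149 → turn -1·90°
n=2: pose=(-8,7,N); sL=40/87, sR=8/15; mL=72/145, mR=20/87; mL+mR=316/435 → advance +1; mR−mL=-4/15 → turn -1·90°
n=3: pose=(-8,8,E); sL=15/41, sR=30/37; mL=1785/3034, mR=15/82; mL+mR=1170/1517 → advance +1; mR−mL=-15/37 → turn -1·90°
n=4: pose=(-7,8,S); sL=120/197, sR=120/221; mL=25080/43537, mR=60/197; mL+mR=38340/43537 → advance +1; mR−mL=-60/221 → turn -1·90°
n=5: pose=(-7,7,W); sL=12/13, sR=60/149; mL=1284/1937, mR=6/13; mL+mR=2178/1937 → advance +1; mR−mL=-30/149 → turn -1·90°
n=6: pose=(-8,7,N); sL=40/87, sR=8/15; mL=72/145, mR=20/87; mL+mR=316/435 → advance +1; mR−mL=-4/15 → turn -1·90°
n=7: pose=(-8,8,E); sL=15/41, sR=30/37; mL=1785/3034, mR=15/82; mL+mR=1170/1517 → advance +1; mR−mL=-15/37 → turn -1·90°

0 120/197 120/221 25080/43537 60/197 -7 8 S
1 12/13 60/149 1284/1937 6/13 -7 7 W
2 40/87 8/15 72/145 20/87 -8 7 N
3 15/41 30/37 1785/3034 15/82 -8 8 E
4 120/197 120/221 25080/43537 60/197 -7 8 S
5 12/13 60/149 1284/1937 6/13 -7 7 W
6 40/87 8/15 72/145 20/87 -8 7 N
7 15/41 30/37 1785/3034 15/82 -8 8 E
final -7 8 S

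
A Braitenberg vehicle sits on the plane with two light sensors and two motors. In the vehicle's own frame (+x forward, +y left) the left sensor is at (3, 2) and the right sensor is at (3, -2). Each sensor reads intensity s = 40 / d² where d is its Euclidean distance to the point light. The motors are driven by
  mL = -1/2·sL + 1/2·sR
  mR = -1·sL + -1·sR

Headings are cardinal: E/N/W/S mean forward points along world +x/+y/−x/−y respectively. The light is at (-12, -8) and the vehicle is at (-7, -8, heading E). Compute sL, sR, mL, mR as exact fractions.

left sensor world pos  = (-4, -6); dL² = 68
right sensor world pos = (-4, -10); dR² = 68
sL = 40/68 = 10/17
sR = 40/68 = 10/17
mL = -1/2·sL + 1/2·sR = 0
mR = -1·sL + -1·sR = -20/17

10/17 10/17 0 -20/17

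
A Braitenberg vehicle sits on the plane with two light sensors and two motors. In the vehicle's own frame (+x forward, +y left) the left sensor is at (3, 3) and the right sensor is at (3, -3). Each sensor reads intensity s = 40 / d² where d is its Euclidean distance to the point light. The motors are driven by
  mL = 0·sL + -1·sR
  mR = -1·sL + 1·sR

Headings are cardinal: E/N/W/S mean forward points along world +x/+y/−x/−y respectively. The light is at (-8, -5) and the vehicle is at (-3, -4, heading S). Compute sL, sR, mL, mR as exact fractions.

10/17 5 -5 75/17

left sensor world pos  = (0, -7); dL² = 68
right sensor world pos = (-6, -7); dR² = 8
sL = 40/68 = 10/17
sR = 40/8 = 5
mL = 0·sL + -1·sR = -5
mR = -1·sL + 1·sR = 75/17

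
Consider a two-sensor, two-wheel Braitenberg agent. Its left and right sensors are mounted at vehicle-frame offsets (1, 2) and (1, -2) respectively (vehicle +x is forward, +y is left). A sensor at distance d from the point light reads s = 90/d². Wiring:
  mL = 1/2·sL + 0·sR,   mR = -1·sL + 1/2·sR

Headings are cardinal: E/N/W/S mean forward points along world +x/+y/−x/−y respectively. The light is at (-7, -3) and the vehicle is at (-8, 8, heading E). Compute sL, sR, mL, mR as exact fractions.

left sensor world pos  = (-7, 10); dL² = 169
right sensor world pos = (-7, 6); dR² = 81
sL = 90/169 = 90/169
sR = 90/81 = 10/9
mL = 1/2·sL + 0·sR = 45/169
mR = -1·sL + 1/2·sR = 35/1521

90/169 10/9 45/169 35/1521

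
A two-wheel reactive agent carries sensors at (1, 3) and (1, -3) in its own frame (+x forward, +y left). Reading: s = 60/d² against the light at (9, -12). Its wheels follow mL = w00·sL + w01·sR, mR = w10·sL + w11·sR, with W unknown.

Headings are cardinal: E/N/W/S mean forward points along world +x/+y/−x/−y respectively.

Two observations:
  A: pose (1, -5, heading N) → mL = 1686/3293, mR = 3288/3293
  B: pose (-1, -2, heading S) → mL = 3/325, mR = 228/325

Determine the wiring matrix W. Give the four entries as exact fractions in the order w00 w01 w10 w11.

obs A: pose=(1,-5,N) → sL=12/37, sR=60/89, mL=1686/3293, mR=3288/3293
obs B: pose=(-1,-2,S) → sL=6/13, sR=6/25, mL=3/325, mR=228/325
sensor matrix S = [[12/37, 60/89], [6/13, 6/25]]; det S = -249696/1070225
solve [mL_A; mL_B] = S·[w00; w01] and [mR_A; mR_B] = S·[w10; w11]:
  w00 = -1/2, w01 = 1, w10 = 1, w11 = 1

-1/2 1 1 1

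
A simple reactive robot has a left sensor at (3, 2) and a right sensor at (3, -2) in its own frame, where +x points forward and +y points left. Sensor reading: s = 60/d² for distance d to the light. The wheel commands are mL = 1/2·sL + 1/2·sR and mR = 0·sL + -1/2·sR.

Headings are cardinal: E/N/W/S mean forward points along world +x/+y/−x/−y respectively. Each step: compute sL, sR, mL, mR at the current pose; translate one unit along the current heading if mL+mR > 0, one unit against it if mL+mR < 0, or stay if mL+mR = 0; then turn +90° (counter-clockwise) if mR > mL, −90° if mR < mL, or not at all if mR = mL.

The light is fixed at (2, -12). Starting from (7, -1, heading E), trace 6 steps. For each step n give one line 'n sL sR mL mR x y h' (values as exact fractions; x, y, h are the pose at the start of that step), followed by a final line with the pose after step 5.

n=0: pose=(7,-1,E); sL=60/233, sR=12/29; mL=2268/6757, mR=-6/29; mL+mR=30/233 → advance +1; mR−mL=-3666/6757 → turn -1·90°
n=1: pose=(8,-1,S); sL=15/32, sR=3/4; mL=39/64, mR=-3/8; mL+mR=15/64 → advance +1; mR−mL=-63/64 → turn -1·90°
n=2: pose=(8,-2,W); sL=60/73, sR=20/51; mL=2260/3723, mR=-10/51; mL+mR=30/73 → advance +1; mR−mL=-2990/3723 → turn -1·90°
n=3: pose=(7,-2,N); sL=30/89, sR=30/109; mL=2970/9701, mR=-15/109; mL+mR=15/89 → advance +1; mR−mL=-4305/9701 → turn -1·90°
n=4: pose=(7,-1,E); sL=60/233, sR=12/29; mL=2268/6757, mR=-6/29; mL+mR=30/233 → advance +1; mR−mL=-3666/6757 → turn -1·90°
n=5: pose=(8,-1,S); sL=15/32, sR=3/4; mL=39/64, mR=-3/8; mL+mR=15/64 → advance +1; mR−mL=-63/64 → turn -1·90°

0 60/233 12/29 2268/6757 -6/29 7 -1 E
1 15/32 3/4 39/64 -3/8 8 -1 S
2 60/73 20/51 2260/3723 -10/51 8 -2 W
3 30/89 30/109 2970/9701 -15/109 7 -2 N
4 60/233 12/29 2268/6757 -6/29 7 -1 E
5 15/32 3/4 39/64 -3/8 8 -1 S
final 8 -2 W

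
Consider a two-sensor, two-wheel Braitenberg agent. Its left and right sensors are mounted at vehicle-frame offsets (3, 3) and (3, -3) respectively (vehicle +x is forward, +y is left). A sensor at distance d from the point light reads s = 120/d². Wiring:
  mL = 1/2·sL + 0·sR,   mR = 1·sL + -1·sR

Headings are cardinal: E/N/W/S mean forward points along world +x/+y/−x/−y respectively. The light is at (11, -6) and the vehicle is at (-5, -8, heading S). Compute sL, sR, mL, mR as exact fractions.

60/97 60/193 30/97 5760/18721

left sensor world pos  = (-2, -11); dL² = 194
right sensor world pos = (-8, -11); dR² = 386
sL = 120/194 = 60/97
sR = 120/386 = 60/193
mL = 1/2·sL + 0·sR = 30/97
mR = 1·sL + -1·sR = 5760/18721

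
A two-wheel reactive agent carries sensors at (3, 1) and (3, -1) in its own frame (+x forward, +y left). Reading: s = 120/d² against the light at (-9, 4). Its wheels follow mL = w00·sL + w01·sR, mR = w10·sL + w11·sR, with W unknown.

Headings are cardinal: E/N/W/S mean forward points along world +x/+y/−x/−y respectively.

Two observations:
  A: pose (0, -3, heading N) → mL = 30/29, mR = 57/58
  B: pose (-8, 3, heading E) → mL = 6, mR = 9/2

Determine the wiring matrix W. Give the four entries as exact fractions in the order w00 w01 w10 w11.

obs A: pose=(0,-3,N) → sL=3/2, sR=30/29, mL=30/29, mR=57/58
obs B: pose=(-8,3,E) → sL=15/2, sR=6, mL=6, mR=9/2
sensor matrix S = [[3/2, 30/29], [15/2, 6]]; det S = 36/29
solve [mL_A; mL_B] = S·[w00; w01] and [mR_A; mR_B] = S·[w10; w11]:
  w00 = 0, w01 = 1, w10 = 1, w11 = -1/2

0 1 1 -1/2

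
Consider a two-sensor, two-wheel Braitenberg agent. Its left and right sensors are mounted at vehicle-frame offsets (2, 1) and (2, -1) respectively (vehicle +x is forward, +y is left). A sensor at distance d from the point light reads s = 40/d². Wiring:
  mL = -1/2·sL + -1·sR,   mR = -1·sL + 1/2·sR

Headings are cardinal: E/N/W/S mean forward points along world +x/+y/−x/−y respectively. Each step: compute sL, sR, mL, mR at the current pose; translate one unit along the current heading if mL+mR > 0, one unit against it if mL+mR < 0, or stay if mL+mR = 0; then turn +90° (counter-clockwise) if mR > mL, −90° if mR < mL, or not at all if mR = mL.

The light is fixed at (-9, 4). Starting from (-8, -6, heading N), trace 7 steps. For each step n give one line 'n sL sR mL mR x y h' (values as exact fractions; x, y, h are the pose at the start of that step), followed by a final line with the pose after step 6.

0 5/8 10/17 -245/272 -45/136 -8 -6 N
1 8/29 40/101 -1564/2929 -228/2929 -8 -7 W
2 20/89 4/17 -526/1513 -162/1513 -7 -7 S
3 40/97 40/137 -6620/13289 -3540/13289 -7 -6 E
4 5/8 10/17 -245/272 -45/136 -8 -6 N
5 8/29 40/101 -1564/2929 -228/2929 -8 -7 W
6 20/89 4/17 -526/1513 -162/1513 -7 -7 S
final -7 -6 E

n=0: pose=(-8,-6,N); sL=5/8, sR=10/17; mL=-245/272, mR=-45/136; mL+mR=-335/272 → advance -1; mR−mL=155/272 → turn +1·90°
n=1: pose=(-8,-7,W); sL=8/29, sR=40/101; mL=-1564/2929, mR=-228/2929; mL+mR=-1792/2929 → advance -1; mR−mL=1336/2929 → turn +1·90°
n=2: pose=(-7,-7,S); sL=20/89, sR=4/17; mL=-526/1513, mR=-162/1513; mL+mR=-688/1513 → advance -1; mR−mL=364/1513 → turn +1·90°
n=3: pose=(-7,-6,E); sL=40/97, sR=40/137; mL=-6620/13289, mR=-3540/13289; mL+mR=-10160/13289 → advance -1; mR−mL=3080/13289 → turn +1·90°
n=4: pose=(-8,-6,N); sL=5/8, sR=10/17; mL=-245/272, mR=-45/136; mL+mR=-335/272 → advance -1; mR−mL=155/272 → turn +1·90°
n=5: pose=(-8,-7,W); sL=8/29, sR=40/101; mL=-1564/2929, mR=-228/2929; mL+mR=-1792/2929 → advance -1; mR−mL=1336/2929 → turn +1·90°
n=6: pose=(-7,-7,S); sL=20/89, sR=4/17; mL=-526/1513, mR=-162/1513; mL+mR=-688/1513 → advance -1; mR−mL=364/1513 → turn +1·90°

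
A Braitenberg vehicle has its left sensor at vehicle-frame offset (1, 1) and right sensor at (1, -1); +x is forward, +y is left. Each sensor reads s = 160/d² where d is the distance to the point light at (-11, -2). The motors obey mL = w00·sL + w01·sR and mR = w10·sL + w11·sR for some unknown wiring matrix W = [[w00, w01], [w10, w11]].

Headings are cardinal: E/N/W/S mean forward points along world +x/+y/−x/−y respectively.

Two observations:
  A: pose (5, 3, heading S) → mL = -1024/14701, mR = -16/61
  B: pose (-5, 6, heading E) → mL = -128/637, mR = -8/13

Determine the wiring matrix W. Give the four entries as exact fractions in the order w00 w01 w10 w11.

obs A: pose=(5,3,S) → sL=32/61, sR=160/241, mL=-1024/14701, mR=-16/61
obs B: pose=(-5,6,E) → sL=16/13, sR=80/49, mL=-128/637, mR=-8/13
sensor matrix S = [[32/61, 160/241], [16/13, 80/49]]; det S = 368640/9364537
solve [mL_A; mL_B] = S·[w00; w01] and [mR_A; mR_B] = S·[w10; w11]:
  w00 = 1/2, w01 = -1/2, w10 = -1/2, w11 = 0

1/2 -1/2 -1/2 0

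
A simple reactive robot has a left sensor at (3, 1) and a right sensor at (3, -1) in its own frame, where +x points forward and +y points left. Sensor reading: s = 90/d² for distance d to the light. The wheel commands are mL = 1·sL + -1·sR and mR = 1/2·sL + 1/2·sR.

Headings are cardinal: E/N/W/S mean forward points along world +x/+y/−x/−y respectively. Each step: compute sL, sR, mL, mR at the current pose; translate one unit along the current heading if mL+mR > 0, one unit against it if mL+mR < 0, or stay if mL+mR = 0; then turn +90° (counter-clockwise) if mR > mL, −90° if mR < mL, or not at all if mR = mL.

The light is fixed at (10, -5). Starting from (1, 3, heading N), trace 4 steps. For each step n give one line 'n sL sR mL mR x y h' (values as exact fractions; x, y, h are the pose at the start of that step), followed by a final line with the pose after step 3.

0 90/221 18/37 -648/8177 3654/8177 1 3 N
1 45/104 45/122 405/6344 5085/12688 1 4 W
2 10/13 90/157 400/2041 1370/2041 0 4 S
3 9/13 45/49 -144/637 513/637 0 3 E
final 1 3 N

n=0: pose=(1,3,N); sL=90/221, sR=18/37; mL=-648/8177, mR=3654/8177; mL+mR=3006/8177 → advance +1; mR−mL=4302/8177 → turn +1·90°
n=1: pose=(1,4,W); sL=45/104, sR=45/122; mL=405/6344, mR=5085/12688; mL+mR=5895/12688 → advance +1; mR−mL=4275/12688 → turn +1·90°
n=2: pose=(0,4,S); sL=10/13, sR=90/157; mL=400/2041, mR=1370/2041; mL+mR=1770/2041 → advance +1; mR−mL=970/2041 → turn +1·90°
n=3: pose=(0,3,E); sL=9/13, sR=45/49; mL=-144/637, mR=513/637; mL+mR=369/637 → advance +1; mR−mL=657/637 → turn +1·90°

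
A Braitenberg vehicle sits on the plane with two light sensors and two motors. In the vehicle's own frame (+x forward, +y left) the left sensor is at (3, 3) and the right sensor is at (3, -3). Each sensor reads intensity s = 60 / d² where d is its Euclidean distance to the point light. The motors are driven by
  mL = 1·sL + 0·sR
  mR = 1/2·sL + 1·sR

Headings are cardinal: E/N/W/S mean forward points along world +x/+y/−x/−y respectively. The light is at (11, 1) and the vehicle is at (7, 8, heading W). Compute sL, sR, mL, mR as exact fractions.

12/13 60/149 12/13 1674/1937

left sensor world pos  = (4, 5); dL² = 65
right sensor world pos = (4, 11); dR² = 149
sL = 60/65 = 12/13
sR = 60/149 = 60/149
mL = 1·sL + 0·sR = 12/13
mR = 1/2·sL + 1·sR = 1674/1937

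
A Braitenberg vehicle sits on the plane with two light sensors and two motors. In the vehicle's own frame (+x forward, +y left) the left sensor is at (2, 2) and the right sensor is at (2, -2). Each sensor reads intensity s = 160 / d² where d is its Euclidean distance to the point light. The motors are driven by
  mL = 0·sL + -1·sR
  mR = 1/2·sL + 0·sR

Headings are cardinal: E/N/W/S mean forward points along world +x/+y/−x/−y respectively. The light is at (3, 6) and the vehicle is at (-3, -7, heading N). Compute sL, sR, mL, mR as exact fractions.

32/37 160/137 -160/137 16/37

left sensor world pos  = (-5, -5); dL² = 185
right sensor world pos = (-1, -5); dR² = 137
sL = 160/185 = 32/37
sR = 160/137 = 160/137
mL = 0·sL + -1·sR = -160/137
mR = 1/2·sL + 0·sR = 16/37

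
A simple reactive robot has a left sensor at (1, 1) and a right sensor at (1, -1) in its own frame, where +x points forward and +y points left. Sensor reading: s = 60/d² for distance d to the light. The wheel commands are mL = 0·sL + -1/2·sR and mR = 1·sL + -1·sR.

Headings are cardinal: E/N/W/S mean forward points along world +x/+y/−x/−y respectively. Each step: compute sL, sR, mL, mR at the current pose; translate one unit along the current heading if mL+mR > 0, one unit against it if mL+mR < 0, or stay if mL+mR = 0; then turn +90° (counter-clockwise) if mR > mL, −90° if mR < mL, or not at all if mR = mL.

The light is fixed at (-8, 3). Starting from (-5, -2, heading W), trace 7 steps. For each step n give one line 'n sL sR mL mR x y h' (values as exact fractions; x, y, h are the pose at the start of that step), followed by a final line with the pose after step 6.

n=0: pose=(-5,-2,W); sL=3/2, sR=3; mL=-3/2, mR=-3/2; mL+mR=-3 → advance -1; mR−mL=0 → turn +0·90°
n=1: pose=(-4,-2,W); sL=4/3, sR=12/5; mL=-6/5, mR=-16/15; mL+mR=-34/15 → advance -1; mR−mL=2/15 → turn +1·90°
n=2: pose=(-3,-2,S); sL=5/6, sR=15/13; mL=-15/26, mR=-25/78; mL+mR=-35/39 → advance -1; mR−mL=10/39 → turn +1·90°
n=3: pose=(-3,-1,E); sL=4/3, sR=60/61; mL=-30/61, mR=64/183; mL+mR=-26/183 → advance -1; mR−mL=154/183 → turn +1·90°
n=4: pose=(-4,-1,N); sL=10/3, sR=30/17; mL=-15/17, mR=80/51; mL+mR=35/51 → advance +1; mR−mL=125/51 → turn +1·90°
n=5: pose=(-4,0,W); sL=12/5, sR=60/13; mL=-30/13, mR=-144/65; mL+mR=-294/65 → advance -1; mR−mL=6/65 → turn +1·90°
n=6: pose=(-3,0,S); sL=15/13, sR=15/8; mL=-15/16, mR=-75/104; mL+mR=-345/208 → advance -1; mR−mL=45/208 → turn +1·90°

0 3/2 3 -3/2 -3/2 -5 -2 W
1 4/3 12/5 -6/5 -16/15 -4 -2 W
2 5/6 15/13 -15/26 -25/78 -3 -2 S
3 4/3 60/61 -30/61 64/183 -3 -1 E
4 10/3 30/17 -15/17 80/51 -4 -1 N
5 12/5 60/13 -30/13 -144/65 -4 0 W
6 15/13 15/8 -15/16 -75/104 -3 0 S
final -3 1 E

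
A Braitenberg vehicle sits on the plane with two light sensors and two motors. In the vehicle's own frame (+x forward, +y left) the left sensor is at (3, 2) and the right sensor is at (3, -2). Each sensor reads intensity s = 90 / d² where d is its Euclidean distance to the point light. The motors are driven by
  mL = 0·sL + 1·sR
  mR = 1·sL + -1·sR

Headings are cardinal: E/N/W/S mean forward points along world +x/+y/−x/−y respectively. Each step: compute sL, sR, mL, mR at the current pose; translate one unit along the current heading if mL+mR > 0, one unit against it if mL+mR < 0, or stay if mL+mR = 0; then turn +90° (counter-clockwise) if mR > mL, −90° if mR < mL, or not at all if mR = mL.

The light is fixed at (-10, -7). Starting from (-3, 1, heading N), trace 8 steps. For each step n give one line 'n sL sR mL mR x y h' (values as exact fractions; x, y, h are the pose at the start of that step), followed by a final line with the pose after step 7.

n=0: pose=(-3,1,N); sL=45/73, sR=45/101; mL=45/101, mR=1260/7373; mL+mR=45/73 → advance +1; mR−mL=-2025/7373 → turn -1·90°
n=1: pose=(-3,2,E); sL=90/221, sR=90/149; mL=90/149, mR=-6480/32929; mL+mR=90/221 → advance +1; mR−mL=-26370/32929 → turn -1·90°
n=2: pose=(-2,2,S); sL=45/68, sR=5/4; mL=5/4, mR=-10/17; mL+mR=45/68 → advance +1; mR−mL=-125/68 → turn -1·90°
n=3: pose=(-2,1,W); sL=90/61, sR=18/25; mL=18/25, mR=1152/1525; mL+mR=90/61 → advance +1; mR−mL=54/1525 → turn +1·90°
n=4: pose=(-3,1,S); sL=45/53, sR=9/5; mL=9/5, mR=-252/265; mL+mR=45/53 → advance +1; mR−mL=-729/265 → turn -1·90°
n=5: pose=(-3,0,W); sL=90/41, sR=90/97; mL=90/97, mR=5040/3977; mL+mR=90/41 → advance +1; mR−mL=1350/3977 → turn +1·90°
n=6: pose=(-4,0,S); sL=9/8, sR=45/16; mL=45/16, mR=-27/16; mL+mR=9/8 → advance +1; mR−mL=-9/2 → turn -1·90°
n=7: pose=(-4,-1,W); sL=18/5, sR=90/73; mL=90/73, mR=864/365; mL+mR=18/5 → advance +1; mR−mL=414/365 → turn +1·90°

0 45/73 45/101 45/101 1260/7373 -3 1 N
1 90/221 90/149 90/149 -6480/32929 -3 2 E
2 45/68 5/4 5/4 -10/17 -2 2 S
3 90/61 18/25 18/25 1152/1525 -2 1 W
4 45/53 9/5 9/5 -252/265 -3 1 S
5 90/41 90/97 90/97 5040/3977 -3 0 W
6 9/8 45/16 45/16 -27/16 -4 0 S
7 18/5 90/73 90/73 864/365 -4 -1 W
final -5 -1 S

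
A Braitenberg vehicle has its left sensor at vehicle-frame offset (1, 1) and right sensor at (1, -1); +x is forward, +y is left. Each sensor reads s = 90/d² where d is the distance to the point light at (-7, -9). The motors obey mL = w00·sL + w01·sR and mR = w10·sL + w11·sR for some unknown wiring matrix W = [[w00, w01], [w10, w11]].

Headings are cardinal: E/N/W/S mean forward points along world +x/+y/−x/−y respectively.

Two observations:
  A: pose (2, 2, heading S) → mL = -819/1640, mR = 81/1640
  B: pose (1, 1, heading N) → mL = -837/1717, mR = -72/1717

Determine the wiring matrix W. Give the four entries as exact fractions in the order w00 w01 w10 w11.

obs A: pose=(2,2,S) → sL=9/20, sR=45/82, mL=-819/1640, mR=81/1640
obs B: pose=(1,1,N) → sL=9/17, sR=45/101, mL=-837/1717, mR=-72/1717
sensor matrix S = [[9/20, 45/82], [9/17, 45/101]]; det S = -25353/281588
solve [mL_A; mL_B] = S·[w00; w01] and [mR_A; mR_B] = S·[w10; w11]:
  w00 = -1/2, w01 = -1/2, w10 = -1/2, w11 = 1/2

-1/2 -1/2 -1/2 1/2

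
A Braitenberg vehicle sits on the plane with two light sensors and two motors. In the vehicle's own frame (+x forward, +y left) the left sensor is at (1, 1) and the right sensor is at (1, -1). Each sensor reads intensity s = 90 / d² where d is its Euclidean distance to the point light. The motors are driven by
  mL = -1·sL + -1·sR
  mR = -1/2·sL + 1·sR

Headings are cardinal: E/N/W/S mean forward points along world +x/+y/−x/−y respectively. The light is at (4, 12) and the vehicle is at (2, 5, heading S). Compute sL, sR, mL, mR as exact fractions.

18/13 90/73 -2484/949 513/949

left sensor world pos  = (3, 4); dL² = 65
right sensor world pos = (1, 4); dR² = 73
sL = 90/65 = 18/13
sR = 90/73 = 90/73
mL = -1·sL + -1·sR = -2484/949
mR = -1/2·sL + 1·sR = 513/949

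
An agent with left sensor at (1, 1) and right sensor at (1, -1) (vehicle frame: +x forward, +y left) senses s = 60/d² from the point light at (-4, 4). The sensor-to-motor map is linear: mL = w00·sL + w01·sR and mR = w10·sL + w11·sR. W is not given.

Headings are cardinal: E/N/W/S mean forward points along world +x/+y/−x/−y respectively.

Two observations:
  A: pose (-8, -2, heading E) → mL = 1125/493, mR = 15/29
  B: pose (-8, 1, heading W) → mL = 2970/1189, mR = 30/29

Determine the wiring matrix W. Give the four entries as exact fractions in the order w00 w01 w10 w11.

1 1/2 0 1/2

obs A: pose=(-8,-2,E) → sL=30/17, sR=30/29, mL=1125/493, mR=15/29
obs B: pose=(-8,1,W) → sL=60/41, sR=60/29, mL=2970/1189, mR=30/29
sensor matrix S = [[30/17, 30/29], [60/41, 60/29]]; det S = 43200/20213
solve [mL_A; mL_B] = S·[w00; w01] and [mR_A; mR_B] = S·[w10; w11]:
  w00 = 1, w01 = 1/2, w10 = 0, w11 = 1/2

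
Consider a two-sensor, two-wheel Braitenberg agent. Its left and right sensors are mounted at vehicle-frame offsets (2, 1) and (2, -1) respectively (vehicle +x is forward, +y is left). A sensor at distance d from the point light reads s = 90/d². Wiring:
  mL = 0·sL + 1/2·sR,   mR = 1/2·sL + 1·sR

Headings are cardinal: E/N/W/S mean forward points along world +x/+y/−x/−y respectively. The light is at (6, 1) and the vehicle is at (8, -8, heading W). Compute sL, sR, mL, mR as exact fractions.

9/10 45/32 45/64 297/160

left sensor world pos  = (6, -9); dL² = 100
right sensor world pos = (6, -7); dR² = 64
sL = 90/100 = 9/10
sR = 90/64 = 45/32
mL = 0·sL + 1/2·sR = 45/64
mR = 1/2·sL + 1·sR = 297/160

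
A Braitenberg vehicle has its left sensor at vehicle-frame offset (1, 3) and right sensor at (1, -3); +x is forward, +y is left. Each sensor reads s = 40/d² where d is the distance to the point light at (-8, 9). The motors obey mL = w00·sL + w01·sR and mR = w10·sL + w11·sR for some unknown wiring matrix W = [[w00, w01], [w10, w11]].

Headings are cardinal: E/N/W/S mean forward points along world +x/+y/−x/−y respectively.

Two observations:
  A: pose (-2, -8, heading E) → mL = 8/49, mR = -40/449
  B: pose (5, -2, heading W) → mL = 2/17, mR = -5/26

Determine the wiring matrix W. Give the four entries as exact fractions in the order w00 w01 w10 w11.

obs A: pose=(-2,-8,E) → sL=8/49, sR=40/449, mL=8/49, mR=-40/449
obs B: pose=(5,-2,W) → sL=2/17, sR=5/26, mL=2/17, mR=-5/26
sensor matrix S = [[8/49, 40/449], [2/17, 5/26]]; det S = 101700/4862221
solve [mL_A; mL_B] = S·[w00; w01] and [mR_A; mR_B] = S·[w10; w11]:
  w00 = 1, w01 = 0, w10 = 0, w11 = -1

1 0 0 -1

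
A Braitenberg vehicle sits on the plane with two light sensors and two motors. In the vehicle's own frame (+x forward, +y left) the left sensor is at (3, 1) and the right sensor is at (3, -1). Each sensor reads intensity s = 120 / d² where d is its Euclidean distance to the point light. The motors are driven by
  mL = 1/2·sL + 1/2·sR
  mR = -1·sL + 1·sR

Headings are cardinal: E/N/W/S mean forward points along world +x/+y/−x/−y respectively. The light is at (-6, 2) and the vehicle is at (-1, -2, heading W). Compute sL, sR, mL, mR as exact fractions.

120/29 120/13 2520/377 1920/377

left sensor world pos  = (-4, -3); dL² = 29
right sensor world pos = (-4, -1); dR² = 13
sL = 120/29 = 120/29
sR = 120/13 = 120/13
mL = 1/2·sL + 1/2·sR = 2520/377
mR = -1·sL + 1·sR = 1920/377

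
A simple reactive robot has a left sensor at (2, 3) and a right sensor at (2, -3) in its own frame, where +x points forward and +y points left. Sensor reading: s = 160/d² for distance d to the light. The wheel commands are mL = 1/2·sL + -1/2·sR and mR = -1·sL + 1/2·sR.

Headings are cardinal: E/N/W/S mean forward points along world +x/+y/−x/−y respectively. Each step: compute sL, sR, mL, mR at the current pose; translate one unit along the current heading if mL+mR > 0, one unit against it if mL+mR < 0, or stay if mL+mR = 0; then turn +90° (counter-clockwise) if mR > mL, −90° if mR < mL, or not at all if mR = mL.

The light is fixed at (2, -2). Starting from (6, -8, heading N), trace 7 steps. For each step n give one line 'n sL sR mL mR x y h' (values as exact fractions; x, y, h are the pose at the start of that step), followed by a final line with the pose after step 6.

n=0: pose=(6,-8,N); sL=160/17, sR=32/13; mL=768/221, mR=-1808/221; mL+mR=-80/17 → advance -1; mR−mL=-2576/221 → turn -1·90°
n=1: pose=(6,-9,E); sL=40/13, sR=20/17; mL=210/221, mR=-550/221; mL+mR=-20/13 → advance -1; mR−mL=-760/221 → turn -1·90°
n=2: pose=(5,-9,S); sL=160/117, sR=160/81; mL=-320/1053, mR=-400/1053; mL+mR=-80/117 → advance -1; mR−mL=-80/1053 → turn -1·90°
n=3: pose=(5,-8,W); sL=80/41, sR=16; mL=-288/41, mR=248/41; mL+mR=-40/41 → advance -1; mR−mL=536/41 → turn +1·90°
n=4: pose=(6,-8,S); sL=160/113, sR=32/13; mL=-768/1469, mR=-272/1469; mL+mR=-80/113 → advance -1; mR−mL=496/1469 → turn +1·90°
n=5: pose=(6,-7,E); sL=4, sR=8/5; mL=6/5, mR=-16/5; mL+mR=-2 → advance -1; mR−mL=-22/5 → turn -1·90°
n=6: pose=(5,-7,S); sL=32/17, sR=160/49; mL=-576/833, mR=-208/833; mL+mR=-16/17 → advance -1; mR−mL=368/833 → turn +1·90°

0 160/17 32/13 768/221 -1808/221 6 -8 N
1 40/13 20/17 210/221 -550/221 6 -9 E
2 160/117 160/81 -320/1053 -400/1053 5 -9 S
3 80/41 16 -288/41 248/41 5 -8 W
4 160/113 32/13 -768/1469 -272/1469 6 -8 S
5 4 8/5 6/5 -16/5 6 -7 E
6 32/17 160/49 -576/833 -208/833 5 -7 S
final 5 -6 E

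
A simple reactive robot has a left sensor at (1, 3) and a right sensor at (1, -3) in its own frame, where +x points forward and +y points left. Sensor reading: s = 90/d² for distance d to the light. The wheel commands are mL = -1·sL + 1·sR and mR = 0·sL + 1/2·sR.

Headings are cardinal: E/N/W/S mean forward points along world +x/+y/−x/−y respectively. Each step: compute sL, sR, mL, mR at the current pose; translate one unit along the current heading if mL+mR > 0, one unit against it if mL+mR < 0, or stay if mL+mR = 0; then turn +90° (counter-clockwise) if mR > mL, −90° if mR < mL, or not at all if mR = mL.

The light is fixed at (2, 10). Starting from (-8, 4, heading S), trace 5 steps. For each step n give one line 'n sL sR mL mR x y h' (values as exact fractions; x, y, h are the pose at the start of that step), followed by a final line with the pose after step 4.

0 45/49 45/109 -2700/5341 45/218 -8 4 S
1 18/17 18/29 -216/493 9/29 -8 5 E
2 45/106 9/8 297/424 9/16 -9 5 N
3 90/101 90/149 -4320/15049 45/149 -9 6 E
4 45/89 45/29 2700/2581 45/58 -8 6 N
final -8 7 E

n=0: pose=(-8,4,S); sL=45/49, sR=45/109; mL=-2700/5341, mR=45/218; mL+mR=-3195/10682 → advance -1; mR−mL=7605/10682 → turn +1·90°
n=1: pose=(-8,5,E); sL=18/17, sR=18/29; mL=-216/493, mR=9/29; mL+mR=-63/493 → advance -1; mR−mL=369/493 → turn +1·90°
n=2: pose=(-9,5,N); sL=45/106, sR=9/8; mL=297/424, mR=9/16; mL+mR=1071/848 → advance +1; mR−mL=-117/848 → turn -1·90°
n=3: pose=(-9,6,E); sL=90/101, sR=90/149; mL=-4320/15049, mR=45/149; mL+mR=225/15049 → advance +1; mR−mL=8865/15049 → turn +1·90°
n=4: pose=(-8,6,N); sL=45/89, sR=45/29; mL=2700/2581, mR=45/58; mL+mR=9405/5162 → advance +1; mR−mL=-1395/5162 → turn -1·90°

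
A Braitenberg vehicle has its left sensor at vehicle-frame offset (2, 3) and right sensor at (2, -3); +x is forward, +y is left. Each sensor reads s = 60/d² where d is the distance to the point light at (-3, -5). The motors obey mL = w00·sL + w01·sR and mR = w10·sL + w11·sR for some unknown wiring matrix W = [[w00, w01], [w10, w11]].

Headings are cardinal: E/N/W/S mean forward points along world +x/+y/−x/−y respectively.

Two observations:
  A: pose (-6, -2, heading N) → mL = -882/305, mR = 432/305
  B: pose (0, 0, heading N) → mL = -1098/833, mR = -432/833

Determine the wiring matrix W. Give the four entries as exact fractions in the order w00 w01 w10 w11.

-1/2 -1 -1 1

obs A: pose=(-6,-2,N) → sL=60/61, sR=12/5, mL=-882/305, mR=432/305
obs B: pose=(0,0,N) → sL=60/49, sR=12/17, mL=-1098/833, mR=-432/833
sensor matrix S = [[60/61, 12/5], [60/49, 12/17]]; det S = -114048/50813
solve [mL_A; mL_B] = S·[w00; w01] and [mR_A; mR_B] = S·[w10; w11]:
  w00 = -1/2, w01 = -1, w10 = -1, w11 = 1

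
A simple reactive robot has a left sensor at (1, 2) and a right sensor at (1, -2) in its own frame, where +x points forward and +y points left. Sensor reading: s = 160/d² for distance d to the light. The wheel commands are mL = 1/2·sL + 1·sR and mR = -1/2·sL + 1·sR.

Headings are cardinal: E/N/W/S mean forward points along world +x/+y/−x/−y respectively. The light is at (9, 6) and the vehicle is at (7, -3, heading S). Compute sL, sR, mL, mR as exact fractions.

left sensor world pos  = (9, -4); dL² = 100
right sensor world pos = (5, -4); dR² = 116
sL = 160/100 = 8/5
sR = 160/116 = 40/29
mL = 1/2·sL + 1·sR = 316/145
mR = -1/2·sL + 1·sR = 84/145

8/5 40/29 316/145 84/145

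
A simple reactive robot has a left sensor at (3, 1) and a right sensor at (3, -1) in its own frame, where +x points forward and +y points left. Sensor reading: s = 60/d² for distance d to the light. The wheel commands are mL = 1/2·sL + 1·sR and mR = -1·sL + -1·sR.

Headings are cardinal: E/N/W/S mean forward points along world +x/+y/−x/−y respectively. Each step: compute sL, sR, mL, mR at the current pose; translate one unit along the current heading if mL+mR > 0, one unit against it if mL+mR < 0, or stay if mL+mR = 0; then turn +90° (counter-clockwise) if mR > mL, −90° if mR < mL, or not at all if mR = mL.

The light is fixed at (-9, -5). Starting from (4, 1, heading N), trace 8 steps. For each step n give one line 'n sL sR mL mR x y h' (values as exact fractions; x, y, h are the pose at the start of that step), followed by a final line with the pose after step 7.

0 4/15 60/277 1454/4155 -2008/4155 4 1 N
1 15/73 15/68 1605/4964 -2115/4964 4 0 E
2 60/173 12/25 2826/4325 -3576/4325 3 0 S
3 30/53 6/13 513/689 -708/689 3 1 W
4 4/15 60/277 1454/4155 -2008/4155 4 1 N
5 15/73 15/68 1605/4964 -2115/4964 4 0 E
6 60/173 12/25 2826/4325 -3576/4325 3 0 S
7 30/53 6/13 513/689 -708/689 3 1 W
final 4 1 N

n=0: pose=(4,1,N); sL=4/15, sR=60/277; mL=1454/4155, mR=-2008/4155; mL+mR=-2/15 → advance -1; mR−mL=-1154/1385 → turn -1·90°
n=1: pose=(4,0,E); sL=15/73, sR=15/68; mL=1605/4964, mR=-2115/4964; mL+mR=-15/146 → advance -1; mR−mL=-930/1241 → turn -1·90°
n=2: pose=(3,0,S); sL=60/173, sR=12/25; mL=2826/4325, mR=-3576/4325; mL+mR=-30/173 → advance -1; mR−mL=-6402/4325 → turn -1·90°
n=3: pose=(3,1,W); sL=30/53, sR=6/13; mL=513/689, mR=-708/689; mL+mR=-15/53 → advance -1; mR−mL=-1221/689 → turn -1·90°
n=4: pose=(4,1,N); sL=4/15, sR=60/277; mL=1454/4155, mR=-2008/4155; mL+mR=-2/15 → advance -1; mR−mL=-1154/1385 → turn -1·90°
n=5: pose=(4,0,E); sL=15/73, sR=15/68; mL=1605/4964, mR=-2115/4964; mL+mR=-15/146 → advance -1; mR−mL=-930/1241 → turn -1·90°
n=6: pose=(3,0,S); sL=60/173, sR=12/25; mL=2826/4325, mR=-3576/4325; mL+mR=-30/173 → advance -1; mR−mL=-6402/4325 → turn -1·90°
n=7: pose=(3,1,W); sL=30/53, sR=6/13; mL=513/689, mR=-708/689; mL+mR=-15/53 → advance -1; mR−mL=-1221/689 → turn -1·90°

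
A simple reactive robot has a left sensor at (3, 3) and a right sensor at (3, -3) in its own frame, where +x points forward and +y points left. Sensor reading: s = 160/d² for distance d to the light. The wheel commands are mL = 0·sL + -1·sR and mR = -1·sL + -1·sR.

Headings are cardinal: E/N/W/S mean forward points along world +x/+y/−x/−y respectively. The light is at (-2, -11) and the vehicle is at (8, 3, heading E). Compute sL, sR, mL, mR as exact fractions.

left sensor world pos  = (11, 6); dL² = 458
right sensor world pos = (11, 0); dR² = 290
sL = 160/458 = 80/229
sR = 160/290 = 16/29
mL = 0·sL + -1·sR = -16/29
mR = -1·sL + -1·sR = -5984/6641

80/229 16/29 -16/29 -5984/6641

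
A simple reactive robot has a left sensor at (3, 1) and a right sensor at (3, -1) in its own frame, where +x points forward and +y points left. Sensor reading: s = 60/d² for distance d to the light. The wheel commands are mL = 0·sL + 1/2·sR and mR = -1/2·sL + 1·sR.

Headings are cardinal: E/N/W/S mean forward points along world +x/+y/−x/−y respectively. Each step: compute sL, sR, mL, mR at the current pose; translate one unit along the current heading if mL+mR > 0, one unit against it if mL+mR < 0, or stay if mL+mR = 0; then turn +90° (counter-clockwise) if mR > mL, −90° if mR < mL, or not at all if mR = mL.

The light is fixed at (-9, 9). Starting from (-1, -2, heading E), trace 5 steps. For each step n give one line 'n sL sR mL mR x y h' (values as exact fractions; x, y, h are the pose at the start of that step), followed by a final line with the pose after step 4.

0 60/221 12/53 6/53 1062/11713 -1 -2 E
1 15/74 3/13 3/26 249/1924 0 -2 S
2 12/53 60/313 30/313 1302/16589 0 -3 E
3 30/173 10/51 5/51 965/8823 1 -3 S
4 60/313 12/73 6/73 1566/22849 1 -4 E
final 2 -4 S

n=0: pose=(-1,-2,E); sL=60/221, sR=12/53; mL=6/53, mR=1062/11713; mL+mR=2388/11713 → advance +1; mR−mL=-264/11713 → turn -1·90°
n=1: pose=(0,-2,S); sL=15/74, sR=3/13; mL=3/26, mR=249/1924; mL+mR=471/1924 → advance +1; mR−mL=27/1924 → turn +1·90°
n=2: pose=(0,-3,E); sL=12/53, sR=60/313; mL=30/313, mR=1302/16589; mL+mR=2892/16589 → advance +1; mR−mL=-288/16589 → turn -1·90°
n=3: pose=(1,-3,S); sL=30/173, sR=10/51; mL=5/51, mR=965/8823; mL+mR=610/2941 → advance +1; mR−mL=100/8823 → turn +1·90°
n=4: pose=(1,-4,E); sL=60/313, sR=12/73; mL=6/73, mR=1566/22849; mL+mR=3444/22849 → advance +1; mR−mL=-312/22849 → turn -1·90°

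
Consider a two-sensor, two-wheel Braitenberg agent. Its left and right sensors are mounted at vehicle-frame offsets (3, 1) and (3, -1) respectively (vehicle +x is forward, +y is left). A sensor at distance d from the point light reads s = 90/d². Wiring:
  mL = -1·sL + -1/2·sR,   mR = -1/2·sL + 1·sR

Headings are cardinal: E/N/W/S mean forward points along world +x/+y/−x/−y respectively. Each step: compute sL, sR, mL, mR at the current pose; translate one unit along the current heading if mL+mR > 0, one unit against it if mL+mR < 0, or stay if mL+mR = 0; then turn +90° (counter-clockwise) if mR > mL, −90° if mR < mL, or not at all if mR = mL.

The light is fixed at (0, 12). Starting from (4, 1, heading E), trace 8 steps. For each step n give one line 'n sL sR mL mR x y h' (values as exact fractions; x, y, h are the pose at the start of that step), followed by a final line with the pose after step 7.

n=0: pose=(4,1,E); sL=90/149, sR=90/193; mL=-24075/28757, mR=4725/28757; mL+mR=-19350/28757 → advance -1; mR−mL=28800/28757 → turn +1·90°
n=1: pose=(3,1,N); sL=45/34, sR=9/8; mL=-513/272, mR=63/136; mL+mR=-387/272 → advance -1; mR−mL=639/272 → turn +1·90°
n=2: pose=(3,0,W); sL=90/169, sR=90/121; mL=-18495/20449, mR=9765/20449; mL+mR=-8730/20449 → advance -1; mR−mL=28260/20449 → turn +1·90°
n=3: pose=(4,0,S); sL=9/25, sR=5/13; mL=-359/650, mR=133/650; mL+mR=-113/325 → advance -1; mR−mL=246/325 → turn +1·90°
n=4: pose=(4,1,E); sL=90/149, sR=90/193; mL=-24075/28757, mR=4725/28757; mL+mR=-19350/28757 → advance -1; mR−mL=28800/28757 → turn +1·90°
n=5: pose=(3,1,N); sL=45/34, sR=9/8; mL=-513/272, mR=63/136; mL+mR=-387/272 → advance -1; mR−mL=639/272 → turn +1·90°
n=6: pose=(3,0,W); sL=90/169, sR=90/121; mL=-18495/20449, mR=9765/20449; mL+mR=-8730/20449 → advance -1; mR−mL=28260/20449 → turn +1·90°
n=7: pose=(4,0,S); sL=9/25, sR=5/13; mL=-359/650, mR=133/650; mL+mR=-113/325 → advance -1; mR−mL=246/325 → turn +1·90°

0 90/149 90/193 -24075/28757 4725/28757 4 1 E
1 45/34 9/8 -513/272 63/136 3 1 N
2 90/169 90/121 -18495/20449 9765/20449 3 0 W
3 9/25 5/13 -359/650 133/650 4 0 S
4 90/149 90/193 -24075/28757 4725/28757 4 1 E
5 45/34 9/8 -513/272 63/136 3 1 N
6 90/169 90/121 -18495/20449 9765/20449 3 0 W
7 9/25 5/13 -359/650 133/650 4 0 S
final 4 1 E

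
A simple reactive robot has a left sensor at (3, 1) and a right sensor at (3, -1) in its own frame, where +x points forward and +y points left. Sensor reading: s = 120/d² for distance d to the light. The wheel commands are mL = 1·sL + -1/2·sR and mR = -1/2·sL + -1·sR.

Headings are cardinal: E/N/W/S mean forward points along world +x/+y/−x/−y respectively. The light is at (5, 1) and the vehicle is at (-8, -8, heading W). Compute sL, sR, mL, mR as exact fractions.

30/89 3/8 213/1424 -387/712

left sensor world pos  = (-11, -9); dL² = 356
right sensor world pos = (-11, -7); dR² = 320
sL = 120/356 = 30/89
sR = 120/320 = 3/8
mL = 1·sL + -1/2·sR = 213/1424
mR = -1/2·sL + -1·sR = -387/712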